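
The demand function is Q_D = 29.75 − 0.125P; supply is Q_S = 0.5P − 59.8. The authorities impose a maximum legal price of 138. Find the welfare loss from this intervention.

In inverse form: demand P = 238 − 8Q, supply P = 119.6 + 2Q.
Competitive equilibrium: 238 − 8Q = 119.6 + 2Q → Q* = 11.84, P* = 143.28.
At the ceiling P = 138, quantity supplied = (138 − 119.6)/2 = 9.2.
Willingness to pay at Q' = 9.2: 238 − 8·9.2 = 164.4.
ΔQ = 11.84 − 9.2 = 2.64; wedge = 164.4 − 138 = 26.4.
The triangle = ½ × 2.64 × 26.4 = 34.848.

34.848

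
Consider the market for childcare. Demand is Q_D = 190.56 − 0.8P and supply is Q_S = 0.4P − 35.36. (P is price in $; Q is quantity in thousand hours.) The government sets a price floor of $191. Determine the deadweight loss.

$8.97 thousand

In inverse form: demand P = 238.2 − 1.25Q, supply P = 88.4 + 2.5Q.
Competitive equilibrium: 238.2 − 1.25Q = 88.4 + 2.5Q → Q* = 39.9467, P* = 188.2667.
At the floor P = 191, quantity demanded = (238.2 − 191)/1.25 = 37.76.
Sellers' marginal cost at Q' = 37.76: 88.4 + 2.5·37.76 = 182.8.
ΔQ = 39.9467 − 37.76 = 2.1867; wedge = 191 − 182.8 = 8.2.
Welfare loss = ½ × 2.1867 × 8.2 = $8.97 thousand.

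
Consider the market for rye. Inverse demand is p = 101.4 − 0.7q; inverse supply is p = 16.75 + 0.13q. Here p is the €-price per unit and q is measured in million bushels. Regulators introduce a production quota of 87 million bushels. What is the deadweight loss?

€93.23 million

Competitive equilibrium: 101.4 − 0.7q = 16.75 + 0.13q → q* = 101.988, p* = 30.0084.
At q = 87: demand price = 101.4 − 0.7·87 = 40.5; supply price = 16.75 + 0.13·87 = 28.06.
Δq = 101.988 − 87 = 14.988; wedge = 40.5 − 28.06 = 12.44.
The triangle = ½ × 14.988 × 12.44 = €93.23 million.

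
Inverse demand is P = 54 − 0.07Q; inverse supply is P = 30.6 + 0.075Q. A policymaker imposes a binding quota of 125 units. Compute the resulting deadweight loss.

95.95

Competitive equilibrium: 54 − 0.07Q = 30.6 + 0.075Q → Q* = 161.3793, P* = 42.7034.
At Q = 125: demand price = 54 − 0.07·125 = 45.25; supply price = 30.6 + 0.075·125 = 39.975.
ΔQ = 161.3793 − 125 = 36.3793; wedge = 45.25 − 39.975 = 5.275.
The triangle = ½ × 36.3793 × 5.275 = 95.95.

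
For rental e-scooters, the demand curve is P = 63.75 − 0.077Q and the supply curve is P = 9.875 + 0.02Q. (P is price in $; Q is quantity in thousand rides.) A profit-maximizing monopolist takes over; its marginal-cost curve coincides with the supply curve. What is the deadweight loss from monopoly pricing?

Competitive equilibrium: 63.75 − 0.077Q = 9.875 + 0.02Q → Q* = 555.41237, P* = 20.98325.
Marginal revenue: MR = 63.75 − 0.154Q. Set MR = MC: 63.75 − 0.154Q = 9.875 + 0.02Q → Q_m = 309.62644.
Price P_m = 63.75 − 0.077·309.62644 = 39.90876; MC(Q_m) = 9.875 + 0.02·309.62644 = 16.06753.
Competitive Q* = 555.41237, so ΔQ = 245.78593; wedge = 39.90876 − 16.06753 = 23.84123.
DWL = ½ × 245.78593 × 23.84123 = $2929.92 thousand.

$2929.92 thousand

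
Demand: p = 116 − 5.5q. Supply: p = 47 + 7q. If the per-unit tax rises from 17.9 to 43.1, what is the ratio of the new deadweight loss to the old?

5.798

Competitive equilibrium: 116 − 5.5q = 47 + 7q → q* = 5.52, p* = 85.64.
For a per-unit tax t: Δq = t/12.5, so DWL = ½·t·(t/12.5) = t²/25.
At t = 17.9: DWL = 12.8164. At t = 43.1: DWL = 74.3044.
Ratio = (43.1/17.9)² = 5.798.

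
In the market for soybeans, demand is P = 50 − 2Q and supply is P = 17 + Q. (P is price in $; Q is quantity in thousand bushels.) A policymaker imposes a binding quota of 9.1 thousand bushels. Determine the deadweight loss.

Competitive equilibrium: 50 − 2Q = 17 + Q → Q* = 11, P* = 28.
At Q = 9.1: demand price = 50 − 2·9.1 = 31.8; supply price = 17 + 1·9.1 = 26.1.
ΔQ = 11 − 9.1 = 1.9; wedge = 31.8 − 26.1 = 5.7.
DWL = ½ × 1.9 × 5.7 = $5.415 thousand.

$5.415 thousand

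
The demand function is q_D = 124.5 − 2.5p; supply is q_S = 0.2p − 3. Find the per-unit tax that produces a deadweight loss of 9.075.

9.9

In inverse form: demand p = 49.8 − 0.4q, supply p = 15 + 5q.
Competitive equilibrium: 49.8 − 0.4q = 15 + 5q → q* = 6.4444, p* = 47.2222.
A tax t gives Δq = t/5.4 and wedge t, so DWL = t²/10.8.
t²/10.8 = 9.075 → t² = 98.01 → t = 9.9.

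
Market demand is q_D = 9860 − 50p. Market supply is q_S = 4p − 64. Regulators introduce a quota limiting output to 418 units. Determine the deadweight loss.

In inverse form: demand p = 197.2 − 0.02q, supply p = 16 + 0.25q.
Competitive equilibrium: 197.2 − 0.02q = 16 + 0.25q → q* = 671.1111, p* = 183.7778.
At q = 418: demand price = 197.2 − 0.02·418 = 188.84; supply price = 16 + 0.25·418 = 120.5.
Δq = 671.1111 − 418 = 253.1111; wedge = 188.84 − 120.5 = 68.34.
Deadweight loss = ½ × 253.1111 × 68.34 = 8648.81.

8648.81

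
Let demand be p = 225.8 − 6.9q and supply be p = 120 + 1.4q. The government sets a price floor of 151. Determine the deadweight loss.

Competitive equilibrium: 225.8 − 6.9q = 120 + 1.4q → q* = 12.747, p* = 137.8458.
At the floor p = 151, quantity demanded = (225.8 − 151)/6.9 = 10.8406.
Sellers' marginal cost at q' = 10.8406: 120 + 1.4·10.8406 = 135.1768.
Δq = 12.747 − 10.8406 = 1.9064; wedge = 151 − 135.1768 = 15.8232.
The triangle = ½ × 1.9064 × 15.8232 = 15.08.

15.08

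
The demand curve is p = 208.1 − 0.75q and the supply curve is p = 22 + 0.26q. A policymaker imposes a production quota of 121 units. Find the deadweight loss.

2020.76

Competitive equilibrium: 208.1 − 0.75q = 22 + 0.26q → q* = 184.2574, p* = 69.9069.
At q = 121: demand price = 208.1 − 0.75·121 = 117.35; supply price = 22 + 0.26·121 = 53.46.
Δq = 184.2574 − 121 = 63.2574; wedge = 117.35 − 53.46 = 63.89.
The triangle = ½ × 63.2574 × 63.89 = 2020.76.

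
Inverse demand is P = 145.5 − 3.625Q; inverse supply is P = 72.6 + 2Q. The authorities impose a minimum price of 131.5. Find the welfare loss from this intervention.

232.80

Competitive equilibrium: 145.5 − 3.625Q = 72.6 + 2Q → Q* = 12.96, P* = 98.52.
At the floor P = 131.5, quantity demanded = (145.5 − 131.5)/3.625 = 3.8621.
Sellers' marginal cost at Q' = 3.8621: 72.6 + 2·3.8621 = 80.3242.
ΔQ = 12.96 − 3.8621 = 9.0979; wedge = 131.5 − 80.3242 = 51.1758.
DWL = ½ × 9.0979 × 51.1758 = 232.80.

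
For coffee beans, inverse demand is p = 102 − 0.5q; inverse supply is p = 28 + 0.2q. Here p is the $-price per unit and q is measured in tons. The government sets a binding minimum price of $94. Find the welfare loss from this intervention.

Competitive equilibrium: 102 − 0.5q = 28 + 0.2q → q* = 105.7143, p* = 49.1429.
At the floor p = 94, quantity demanded = (102 − 94)/0.5 = 16.
Sellers' marginal cost at q' = 16: 28 + 0.2·16 = 31.2.
Δq = 105.7143 − 16 = 89.7143; wedge = 94 − 31.2 = 62.8.
Welfare loss = ½ × 89.7143 × 62.8 = $2817.03.

$2817.03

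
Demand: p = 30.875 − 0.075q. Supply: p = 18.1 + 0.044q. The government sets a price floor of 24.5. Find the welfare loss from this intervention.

Competitive equilibrium: 30.875 − 0.075q = 18.1 + 0.044q → q* = 107.3529, p* = 22.8235.
At the floor p = 24.5, quantity demanded = (30.875 − 24.5)/0.075 = 85.
Sellers' marginal cost at q' = 85: 18.1 + 0.044·85 = 21.84.
Δq = 107.3529 − 85 = 22.3529; wedge = 24.5 − 21.84 = 2.66.
The triangle = ½ × 22.3529 × 2.66 = 29.73.

29.73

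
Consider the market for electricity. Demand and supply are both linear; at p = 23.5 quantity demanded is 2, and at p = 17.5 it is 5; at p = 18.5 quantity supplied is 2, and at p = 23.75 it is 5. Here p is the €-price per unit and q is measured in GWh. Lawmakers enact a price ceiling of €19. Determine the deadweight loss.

Demand slope = (17.5 − 23.5)/(5 − 2) = −2, so p = 27.5 − 2q.
Supply slope = (23.75 − 18.5)/(5 − 2) = 1.75, so p = 15 + 1.75q.
Competitive equilibrium: 27.5 − 2q = 15 + 1.75q → q* = 3.3333, p* = 20.8333.
At the ceiling p = 19, quantity supplied = (19 − 15)/1.75 = 2.2857.
Willingness to pay at q' = 2.2857: 27.5 − 2·2.2857 = 22.9286.
Δq = 3.3333 − 2.2857 = 1.0476; wedge = 22.9286 − 19 = 3.9286.
DWL = ½ × 1.0476 × 3.9286 = €2.06.

€2.06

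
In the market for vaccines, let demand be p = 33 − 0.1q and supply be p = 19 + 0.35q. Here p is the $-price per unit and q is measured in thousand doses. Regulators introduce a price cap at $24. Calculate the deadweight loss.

$63.70 thousand

Competitive equilibrium: 33 − 0.1q = 19 + 0.35q → q* = 31.1111, p* = 29.8889.
At the ceiling p = 24, quantity supplied = (24 − 19)/0.35 = 14.2857.
Willingness to pay at q' = 14.2857: 33 − 0.1·14.2857 = 31.5714.
Δq = 31.1111 − 14.2857 = 16.8254; wedge = 31.5714 − 24 = 7.5714.
DWL = ½ × 16.8254 × 7.5714 = $63.70 thousand.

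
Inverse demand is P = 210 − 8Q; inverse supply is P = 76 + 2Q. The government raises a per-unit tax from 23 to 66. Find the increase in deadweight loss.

191.35

Competitive equilibrium: 210 − 8Q = 76 + 2Q → Q* = 13.4, P* = 102.8.
For a per-unit tax t: ΔQ = t/10, so DWL = ½·t·(t/10) = t²/20.
At t = 23: DWL = 26.45. At t = 66: DWL = 217.8.
Increase = 217.8 − 26.45 = 191.35.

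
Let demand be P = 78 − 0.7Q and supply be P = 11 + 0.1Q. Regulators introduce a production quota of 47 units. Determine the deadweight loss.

540.225

Competitive equilibrium: 78 − 0.7Q = 11 + 0.1Q → Q* = 83.75, P* = 19.375.
At Q = 47: demand price = 78 − 0.7·47 = 45.1; supply price = 11 + 0.1·47 = 15.7.
ΔQ = 83.75 − 47 = 36.75; wedge = 45.1 − 15.7 = 29.4.
Deadweight loss = ½ × 36.75 × 29.4 = 540.225.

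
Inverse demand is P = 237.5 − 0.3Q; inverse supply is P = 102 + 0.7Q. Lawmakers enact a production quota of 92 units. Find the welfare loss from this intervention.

946.125

Competitive equilibrium: 237.5 − 0.3Q = 102 + 0.7Q → Q* = 135.5, P* = 196.85.
At Q = 92: demand price = 237.5 − 0.3·92 = 209.9; supply price = 102 + 0.7·92 = 166.4.
ΔQ = 135.5 − 92 = 43.5; wedge = 209.9 − 166.4 = 43.5.
Welfare loss = ½ × 43.5 × 43.5 = 946.125.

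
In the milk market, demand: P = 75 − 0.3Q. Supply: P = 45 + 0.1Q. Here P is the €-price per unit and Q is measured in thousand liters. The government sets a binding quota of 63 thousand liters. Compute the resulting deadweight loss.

€28.80 thousand

Competitive equilibrium: 75 − 0.3Q = 45 + 0.1Q → Q* = 75, P* = 52.5.
At Q = 63: demand price = 75 − 0.3·63 = 56.1; supply price = 45 + 0.1·63 = 51.3.
ΔQ = 75 − 63 = 12; wedge = 56.1 − 51.3 = 4.8.
Deadweight loss = ½ × 12 × 4.8 = €28.80 thousand.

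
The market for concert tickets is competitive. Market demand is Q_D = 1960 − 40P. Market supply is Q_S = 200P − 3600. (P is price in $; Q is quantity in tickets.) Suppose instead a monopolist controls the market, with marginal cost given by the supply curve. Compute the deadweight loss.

In inverse form: demand P = 49 − 0.025Q, supply P = 18 + 0.005Q.
Competitive equilibrium: 49 − 0.025Q = 18 + 0.005Q → Q* = 1033.3333, P* = 23.1667.
Marginal revenue: MR = 49 − 0.05Q. Set MR = MC: 49 − 0.05Q = 18 + 0.005Q → Q_m = 563.6364.
Price P_m = 49 − 0.025·563.6364 = 34.9091; MC(Q_m) = 18 + 0.005·563.6364 = 20.8182.
Competitive Q* = 1033.3333, so ΔQ = 469.6969; wedge = 34.9091 − 20.8182 = 14.0909.
DWL = ½ × 469.6969 × 14.0909 = $3309.23.

$3309.23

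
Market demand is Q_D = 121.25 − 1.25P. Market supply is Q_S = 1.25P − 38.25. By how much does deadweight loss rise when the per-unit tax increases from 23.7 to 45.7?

In inverse form: demand P = 97 − 0.8Q, supply P = 30.6 + 0.8Q.
Competitive equilibrium: 97 − 0.8Q = 30.6 + 0.8Q → Q* = 41.5, P* = 63.8.
For a per-unit tax t: ΔQ = t/1.6, so DWL = ½·t·(t/1.6) = t²/3.2.
At t = 23.7: DWL = 175.528. At t = 45.7: DWL = 652.653.
Increase = 652.653 − 175.528 = 477.125.

477.125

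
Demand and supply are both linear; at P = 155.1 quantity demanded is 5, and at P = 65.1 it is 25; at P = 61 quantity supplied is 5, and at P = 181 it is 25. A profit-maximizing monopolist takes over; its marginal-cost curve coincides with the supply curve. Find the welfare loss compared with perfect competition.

Demand slope = (65.1 − 155.1)/(25 − 5) = −4.5, so P = 177.6 − 4.5Q.
Supply slope = (181 − 61)/(25 − 5) = 6, so P = 31 + 6Q.
Competitive equilibrium: 177.6 − 4.5Q = 31 + 6Q → Q* = 13.9619, P* = 114.7714.
Marginal revenue: MR = 177.6 − 9Q. Set MR = MC: 177.6 − 9Q = 31 + 6Q → Q_m = 9.7733.
Price P_m = 177.6 − 4.5·9.7733 = 133.6202; MC(Q_m) = 31 + 6·9.7733 = 89.6398.
Competitive Q* = 13.9619, so ΔQ = 4.1886; wedge = 133.6202 − 89.6398 = 43.9804.
The triangle = ½ × 4.1886 × 43.9804 = 92.11.

92.11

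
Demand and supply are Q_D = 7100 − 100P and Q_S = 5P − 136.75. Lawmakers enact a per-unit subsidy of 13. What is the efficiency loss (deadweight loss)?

In inverse form: demand P = 71 − 0.01Q, supply P = 27.35 + 0.2Q.
Competitive equilibrium: 71 − 0.01Q = 27.35 + 0.2Q → Q* = 207.8571, P* = 68.9214.
The subsidy lowers effective supply by 13: P = 14.35 + 0.2Q.
New quantity: 71 − 0.01Q = 14.35 + 0.2Q → Q' = 269.7619.
Overproduction ΔQ = 269.7619 − 207.8571 = 61.9048; wedge = subsidy = 13.
Deadweight loss = ½ × 61.9048 × 13 = 402.38.

402.38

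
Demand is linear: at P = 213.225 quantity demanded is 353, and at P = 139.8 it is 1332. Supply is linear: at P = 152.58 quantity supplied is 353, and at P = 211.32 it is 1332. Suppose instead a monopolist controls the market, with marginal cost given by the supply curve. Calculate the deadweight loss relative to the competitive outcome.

Demand slope = (139.8 − 213.225)/(1332 − 353) = −0.075, so P = 239.7 − 0.075Q.
Supply slope = (211.32 − 152.58)/(1332 − 353) = 0.06, so P = 131.4 + 0.06Q.
Competitive equilibrium: 239.7 − 0.075Q = 131.4 + 0.06Q → Q* = 802.22222, P* = 179.53333.
Marginal revenue: MR = 239.7 − 0.15Q. Set MR = MC: 239.7 − 0.15Q = 131.4 + 0.06Q → Q_m = 515.71429.
Price P_m = 239.7 − 0.075·515.71429 = 201.02143; MC(Q_m) = 131.4 + 0.06·515.71429 = 162.34286.
Competitive Q* = 802.22222, so ΔQ = 286.50793; wedge = 201.02143 − 162.34286 = 38.67857.
DWL = ½ × 286.50793 × 38.67857 = 5540.86.

5540.86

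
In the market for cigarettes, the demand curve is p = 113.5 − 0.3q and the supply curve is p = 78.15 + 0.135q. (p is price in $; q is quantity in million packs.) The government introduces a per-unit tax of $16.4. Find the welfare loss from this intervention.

Competitive equilibrium: 113.5 − 0.3q = 78.15 + 0.135q → q* = 81.2644, p* = 89.1207.
With the tax, the buyer price exceeds the seller price by 16.4: (113.5 − 0.3q) − (78.15 + 0.135q) = 16.4 → q' = 43.5632.
Δq = 81.2644 − 43.5632 = 37.7012; the wedge equals the tax, 16.4.
DWL = ½ × 37.7012 × 16.4 = $309.15 million.

$309.15 million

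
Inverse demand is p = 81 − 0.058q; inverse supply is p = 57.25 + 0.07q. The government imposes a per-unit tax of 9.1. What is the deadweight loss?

323.48

Competitive equilibrium: 81 − 0.058q = 57.25 + 0.07q → q* = 185.5469, p* = 70.2383.
With the tax, the buyer price exceeds the seller price by 9.1: (81 − 0.058q) − (57.25 + 0.07q) = 9.1 → q' = 114.4531.
Δq = 185.5469 − 114.4531 = 71.0938; the wedge equals the tax, 9.1.
Deadweight loss = ½ × 71.0938 × 9.1 = 323.48.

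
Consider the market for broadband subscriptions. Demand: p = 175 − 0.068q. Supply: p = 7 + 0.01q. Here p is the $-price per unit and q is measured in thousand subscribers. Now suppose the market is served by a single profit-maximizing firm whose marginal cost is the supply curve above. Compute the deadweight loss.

Competitive equilibrium: 175 − 0.068q = 7 + 0.01q → q* = 2153.846154, p* = 28.538462.
Marginal revenue: MR = 175 − 0.136q. Set MR = MC: 175 − 0.136q = 7 + 0.01q → q_m = 1150.684932.
Price p_m = 175 − 0.068·1150.684932 = 96.753425; MC(q_m) = 7 + 0.01·1150.684932 = 18.506849.
Competitive q* = 2153.846154, so Δq = 1003.161222; wedge = 96.753425 − 18.506849 = 78.246576.
Deadweight loss = ½ × 1003.161222 × 78.246576 = $39246.97 thousand.

$39246.97 thousand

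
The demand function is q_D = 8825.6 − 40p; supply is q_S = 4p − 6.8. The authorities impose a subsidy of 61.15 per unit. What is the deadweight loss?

In inverse form: demand p = 220.64 − 0.025q, supply p = 1.7 + 0.25q.
Competitive equilibrium: 220.64 − 0.025q = 1.7 + 0.25q → q* = 796.1455, p* = 200.7364.
The subsidy lowers effective supply by 61.15: p = 0.25q − 59.45.
New quantity: 220.64 − 0.025q = 0.25q − 59.45 → q' = 1018.5091.
Overproduction Δq = 1018.5091 − 796.1455 = 222.3636; wedge = subsidy = 61.15.
Welfare loss = ½ × 222.3636 × 61.15 = 6798.77.

6798.77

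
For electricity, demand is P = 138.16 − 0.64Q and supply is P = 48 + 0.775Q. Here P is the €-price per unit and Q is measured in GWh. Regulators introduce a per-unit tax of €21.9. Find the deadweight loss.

Competitive equilibrium: 138.16 − 0.64Q = 48 + 0.775Q → Q* = 63.7173, P* = 97.3809.
With the tax, the buyer price exceeds the seller price by 21.9: (138.16 − 0.64Q) − (48 + 0.775Q) = 21.9 → Q' = 48.2403.
ΔQ = 63.7173 − 48.2403 = 15.477; the wedge equals the tax, 21.9.
Welfare loss = ½ × 15.477 × 21.9 = €169.47.

€169.47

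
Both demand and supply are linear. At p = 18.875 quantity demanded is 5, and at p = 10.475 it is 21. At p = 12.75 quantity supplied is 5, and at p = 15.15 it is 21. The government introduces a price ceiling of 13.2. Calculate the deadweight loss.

12.45

Demand slope = (10.475 − 18.875)/(21 − 5) = −0.525, so p = 21.5 − 0.525q.
Supply slope = (15.15 − 12.75)/(21 − 5) = 0.15, so p = 12 + 0.15q.
Competitive equilibrium: 21.5 − 0.525q = 12 + 0.15q → q* = 14.0741, p* = 14.1111.
At the ceiling p = 13.2, quantity supplied = (13.2 − 12)/0.15 = 8.
Willingness to pay at q' = 8: 21.5 − 0.525·8 = 17.3.
Δq = 14.0741 − 8 = 6.0741; wedge = 17.3 − 13.2 = 4.1.
DWL = ½ × 6.0741 × 4.1 = 12.45.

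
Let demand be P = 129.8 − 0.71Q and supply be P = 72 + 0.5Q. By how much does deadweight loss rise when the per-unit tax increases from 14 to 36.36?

Competitive equilibrium: 129.8 − 0.71Q = 72 + 0.5Q → Q* = 47.7686, P* = 95.8843.
For a per-unit tax t: ΔQ = t/1.21, so DWL = ½·t·(t/1.21) = t²/2.42.
At t = 14: DWL = 80.992. At t = 36.36: DWL = 546.301.
Increase = 546.301 − 80.992 = 465.31.

465.31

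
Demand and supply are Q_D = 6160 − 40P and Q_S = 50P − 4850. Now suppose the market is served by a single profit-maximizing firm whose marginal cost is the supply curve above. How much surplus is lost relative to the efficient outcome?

4604.59

In inverse form: demand P = 154 − 0.025Q, supply P = 97 + 0.02Q.
Competitive equilibrium: 154 − 0.025Q = 97 + 0.02Q → Q* = 1266.66667, P* = 122.33333.
Marginal revenue: MR = 154 − 0.05Q. Set MR = MC: 154 − 0.05Q = 97 + 0.02Q → Q_m = 814.28571.
Price P_m = 154 − 0.025·814.28571 = 133.64286; MC(Q_m) = 97 + 0.02·814.28571 = 113.28571.
Competitive Q* = 1266.66667, so ΔQ = 452.38096; wedge = 133.64286 − 113.28571 = 20.35715.
Deadweight loss = ½ × 452.38096 × 20.35715 = 4604.59.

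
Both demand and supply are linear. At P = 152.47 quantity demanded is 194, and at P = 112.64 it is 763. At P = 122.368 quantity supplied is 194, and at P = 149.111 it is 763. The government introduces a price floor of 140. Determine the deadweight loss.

Demand slope = (112.64 − 152.47)/(763 − 194) = −0.07, so P = 166.05 − 0.07Q.
Supply slope = (149.111 − 122.368)/(763 − 194) = 0.047, so P = 113.25 + 0.047Q.
Competitive equilibrium: 166.05 − 0.07Q = 113.25 + 0.047Q → Q* = 451.2821, P* = 134.4603.
At the floor P = 140, quantity demanded = (166.05 − 140)/0.07 = 372.1429.
Sellers' marginal cost at Q' = 372.1429: 113.25 + 0.047·372.1429 = 130.7407.
ΔQ = 451.2821 − 372.1429 = 79.1392; wedge = 140 − 130.7407 = 9.2593.
Deadweight loss = ½ × 79.1392 × 9.2593 = 366.39.

366.39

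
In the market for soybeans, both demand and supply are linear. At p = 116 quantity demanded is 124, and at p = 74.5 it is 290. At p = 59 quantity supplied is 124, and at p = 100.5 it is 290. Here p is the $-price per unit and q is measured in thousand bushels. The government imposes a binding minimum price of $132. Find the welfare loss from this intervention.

$7921 thousand

Demand slope = (74.5 − 116)/(290 − 124) = −0.25, so p = 147 − 0.25q.
Supply slope = (100.5 − 59)/(290 − 124) = 0.25, so p = 28 + 0.25q.
Competitive equilibrium: 147 − 0.25q = 28 + 0.25q → q* = 238, p* = 87.5.
At the floor p = 132, quantity demanded = (147 − 132)/0.25 = 60.
Sellers' marginal cost at q' = 60: 28 + 0.25·60 = 43.
Δq = 238 − 60 = 178; wedge = 132 − 43 = 89.
Deadweight loss = ½ × 178 × 89 = $7921 thousand.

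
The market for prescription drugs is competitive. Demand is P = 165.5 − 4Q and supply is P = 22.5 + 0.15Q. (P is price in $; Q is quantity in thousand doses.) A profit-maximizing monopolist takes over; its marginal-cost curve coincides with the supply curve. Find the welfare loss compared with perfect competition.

Competitive equilibrium: 165.5 − 4Q = 22.5 + 0.15Q → Q* = 34.4578, P* = 27.6687.
Marginal revenue: MR = 165.5 − 8Q. Set MR = MC: 165.5 − 8Q = 22.5 + 0.15Q → Q_m = 17.546.
Price P_m = 165.5 − 4·17.546 = 95.316; MC(Q_m) = 22.5 + 0.15·17.546 = 25.1319.
Competitive Q* = 34.4578, so ΔQ = 16.9118; wedge = 95.316 − 25.1319 = 70.1841.
The triangle = ½ × 16.9118 × 70.1841 = $593.47 thousand.

$593.47 thousand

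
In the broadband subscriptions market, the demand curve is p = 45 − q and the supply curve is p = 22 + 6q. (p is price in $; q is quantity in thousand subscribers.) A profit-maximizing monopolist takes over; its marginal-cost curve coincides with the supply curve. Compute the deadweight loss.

Competitive equilibrium: 45 − q = 22 + 6q → q* = 3.2857, p* = 41.7143.
Marginal revenue: MR = 45 − 2q. Set MR = MC: 45 − 2q = 22 + 6q → q_m = 2.875.
Price p_m = 45 − 1·2.875 = 42.125; MC(q_m) = 22 + 6·2.875 = 39.25.
Competitive q* = 3.2857, so Δq = 0.4107; wedge = 42.125 − 39.25 = 2.875.
DWL = ½ × 0.4107 × 2.875 = $0.59 thousand.

$0.59 thousand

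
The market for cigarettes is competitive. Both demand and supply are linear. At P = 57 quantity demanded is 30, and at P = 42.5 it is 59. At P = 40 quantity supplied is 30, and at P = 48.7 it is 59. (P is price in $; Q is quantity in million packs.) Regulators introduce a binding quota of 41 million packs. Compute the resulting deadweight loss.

Demand slope = (42.5 − 57)/(59 − 30) = −0.5, so P = 72 − 0.5Q.
Supply slope = (48.7 − 40)/(59 − 30) = 0.3, so P = 31 + 0.3Q.
Competitive equilibrium: 72 − 0.5Q = 31 + 0.3Q → Q* = 51.25, P* = 46.375.
At Q = 41: demand price = 72 − 0.5·41 = 51.5; supply price = 31 + 0.3·41 = 43.3.
ΔQ = 51.25 − 41 = 10.25; wedge = 51.5 − 43.3 = 8.2.
The triangle = ½ × 10.25 × 8.2 = $42.025 million.

$42.025 million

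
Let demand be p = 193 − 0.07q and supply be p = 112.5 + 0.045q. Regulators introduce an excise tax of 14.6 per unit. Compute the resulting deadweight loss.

Competitive equilibrium: 193 − 0.07q = 112.5 + 0.045q → q* = 700, p* = 144.
With the tax, the buyer price exceeds the seller price by 14.6: (193 − 0.07q) − (112.5 + 0.045q) = 14.6 → q' = 573.0435.
Δq = 700 − 573.0435 = 126.9565; the wedge equals the tax, 14.6.
DWL = ½ × 126.9565 × 14.6 = 926.78.

926.78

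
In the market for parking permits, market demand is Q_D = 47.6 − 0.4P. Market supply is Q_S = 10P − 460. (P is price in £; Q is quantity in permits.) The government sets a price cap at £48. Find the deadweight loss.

£84.81

In inverse form: demand P = 119 − 2.5Q, supply P = 46 + 0.1Q.
Competitive equilibrium: 119 − 2.5Q = 46 + 0.1Q → Q* = 28.0769, P* = 48.8077.
At the ceiling P = 48, quantity supplied = (48 − 46)/0.1 = 20.
Willingness to pay at Q' = 20: 119 − 2.5·20 = 69.
ΔQ = 28.0769 − 20 = 8.0769; wedge = 69 − 48 = 21.
The triangle = ½ × 8.0769 × 21 = £84.81.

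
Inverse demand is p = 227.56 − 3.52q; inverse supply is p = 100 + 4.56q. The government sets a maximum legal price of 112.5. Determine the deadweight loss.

Competitive equilibrium: 227.56 − 3.52q = 100 + 4.56q → q* = 15.7871, p* = 171.9893.
At the ceiling p = 112.5, quantity supplied = (112.5 − 100)/4.56 = 2.7412.
Willingness to pay at q' = 2.7412: 227.56 − 3.52·2.7412 = 217.911.
Δq = 15.7871 − 2.7412 = 13.0459; wedge = 217.911 − 112.5 = 105.411.
The triangle = ½ × 13.0459 × 105.411 = 687.59.

687.59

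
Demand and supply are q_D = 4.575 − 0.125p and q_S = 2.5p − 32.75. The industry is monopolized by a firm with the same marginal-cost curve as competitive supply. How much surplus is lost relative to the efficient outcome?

In inverse form: demand p = 36.6 − 8q, supply p = 13.1 + 0.4q.
Competitive equilibrium: 36.6 − 8q = 13.1 + 0.4q → q* = 2.7976, p* = 14.219.
Marginal revenue: MR = 36.6 − 16q. Set MR = MC: 36.6 − 16q = 13.1 + 0.4q → q_m = 1.4329.
Price p_m = 36.6 − 8·1.4329 = 25.1368; MC(q_m) = 13.1 + 0.4·1.4329 = 13.6732.
Competitive q* = 2.7976, so Δq = 1.3647; wedge = 25.1368 − 13.6732 = 11.4636.
Deadweight loss = ½ × 1.3647 × 11.4636 = 7.82.

7.82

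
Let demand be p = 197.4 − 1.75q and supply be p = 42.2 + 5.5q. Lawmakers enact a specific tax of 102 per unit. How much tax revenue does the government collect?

Competitive equilibrium: 197.4 − 1.75q = 42.2 + 5.5q → q* = 21.4069, p* = 159.9379.
With the tax, the buyer price exceeds the seller price by 102: (197.4 − 1.75q) − (42.2 + 5.5q) = 102 → q' = 7.3379.
Tax revenue = 102 × 7.3379 = 748.47.

748.47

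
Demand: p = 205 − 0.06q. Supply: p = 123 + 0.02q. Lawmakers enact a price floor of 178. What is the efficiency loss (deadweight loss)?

13225

Competitive equilibrium: 205 − 0.06q = 123 + 0.02q → q* = 1025, p* = 143.5.
At the floor p = 178, quantity demanded = (205 − 178)/0.06 = 450.
Sellers' marginal cost at q' = 450: 123 + 0.02·450 = 132.
Δq = 1025 − 450 = 575; wedge = 178 − 132 = 46.
The triangle = ½ × 575 × 46 = 13225.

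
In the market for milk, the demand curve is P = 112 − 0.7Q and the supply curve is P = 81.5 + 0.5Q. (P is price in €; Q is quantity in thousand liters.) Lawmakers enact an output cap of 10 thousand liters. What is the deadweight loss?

€142.60 thousand

Competitive equilibrium: 112 − 0.7Q = 81.5 + 0.5Q → Q* = 25.4167, P* = 94.2083.
At Q = 10: demand price = 112 − 0.7·10 = 105; supply price = 81.5 + 0.5·10 = 86.5.
ΔQ = 25.4167 − 10 = 15.4167; wedge = 105 − 86.5 = 18.5.
Deadweight loss = ½ × 15.4167 × 18.5 = €142.60 thousand.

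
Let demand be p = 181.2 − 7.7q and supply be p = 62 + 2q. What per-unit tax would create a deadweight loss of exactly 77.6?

Competitive equilibrium: 181.2 − 7.7q = 62 + 2q → q* = 12.2887, p* = 86.5773.
A tax t gives Δq = t/9.7 and wedge t, so DWL = t²/19.4.
t²/19.4 = 77.6 → t² = 1505.44 → t = 38.8.

38.8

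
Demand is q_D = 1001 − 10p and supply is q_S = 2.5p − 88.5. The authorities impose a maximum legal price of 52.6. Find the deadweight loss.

1866.24

In inverse form: demand p = 100.1 − 0.1q, supply p = 35.4 + 0.4q.
Competitive equilibrium: 100.1 − 0.1q = 35.4 + 0.4q → q* = 129.4, p* = 87.16.
At the ceiling p = 52.6, quantity supplied = (52.6 − 35.4)/0.4 = 43.
Willingness to pay at q' = 43: 100.1 − 0.1·43 = 95.8.
Δq = 129.4 − 43 = 86.4; wedge = 95.8 − 52.6 = 43.2.
The triangle = ½ × 86.4 × 43.2 = 1866.24.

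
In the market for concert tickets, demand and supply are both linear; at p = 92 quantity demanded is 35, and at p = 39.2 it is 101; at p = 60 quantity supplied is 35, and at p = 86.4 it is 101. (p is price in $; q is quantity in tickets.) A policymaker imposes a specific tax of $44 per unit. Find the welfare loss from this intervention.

$806.67

Demand slope = (39.2 − 92)/(101 − 35) = −0.8, so p = 120 − 0.8q.
Supply slope = (86.4 − 60)/(101 − 35) = 0.4, so p = 46 + 0.4q.
Competitive equilibrium: 120 − 0.8q = 46 + 0.4q → q* = 61.6667, p* = 70.6667.
With the tax, the buyer price exceeds the seller price by 44: (120 − 0.8q) − (46 + 0.4q) = 44 → q' = 25.
Δq = 61.6667 − 25 = 36.6667; the wedge equals the tax, 44.
DWL = ½ × 36.6667 × 44 = $806.67.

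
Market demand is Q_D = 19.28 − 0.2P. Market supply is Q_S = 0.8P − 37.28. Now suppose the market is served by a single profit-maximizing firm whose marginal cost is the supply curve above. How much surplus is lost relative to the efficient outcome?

39.19

In inverse form: demand P = 96.4 − 5Q, supply P = 46.6 + 1.25Q.
Competitive equilibrium: 96.4 − 5Q = 46.6 + 1.25Q → Q* = 7.968, P* = 56.56.
Marginal revenue: MR = 96.4 − 10Q. Set MR = MC: 96.4 − 10Q = 46.6 + 1.25Q → Q_m = 4.4267.
Price P_m = 96.4 − 5·4.4267 = 74.2665; MC(Q_m) = 46.6 + 1.25·4.4267 = 52.1334.
Competitive Q* = 7.968, so ΔQ = 3.5413; wedge = 74.2665 − 52.1334 = 22.1331.
The triangle = ½ × 3.5413 × 22.1331 = 39.19.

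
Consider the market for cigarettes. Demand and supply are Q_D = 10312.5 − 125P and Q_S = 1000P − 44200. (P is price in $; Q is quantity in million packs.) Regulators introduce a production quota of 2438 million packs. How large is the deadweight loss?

In inverse form: demand P = 82.5 − 0.008Q, supply P = 44.2 + 0.001Q.
Competitive equilibrium: 82.5 − 0.008Q = 44.2 + 0.001Q → Q* = 4255.5556, P* = 48.4556.
At Q = 2438: demand price = 82.5 − 0.008·2438 = 62.996; supply price = 44.2 + 0.001·2438 = 46.638.
ΔQ = 4255.5556 − 2438 = 1817.5556; wedge = 62.996 − 46.638 = 16.358.
DWL = ½ × 1817.5556 × 16.358 = $14865.79 million.

$14865.79 million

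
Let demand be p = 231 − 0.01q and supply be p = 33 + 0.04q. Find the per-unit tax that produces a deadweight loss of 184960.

136

Competitive equilibrium: 231 − 0.01q = 33 + 0.04q → q* = 3960, p* = 191.4.
A tax t gives Δq = t/0.05 and wedge t, so DWL = t²/0.1.
t²/0.1 = 184960 → t² = 18496 → t = 136.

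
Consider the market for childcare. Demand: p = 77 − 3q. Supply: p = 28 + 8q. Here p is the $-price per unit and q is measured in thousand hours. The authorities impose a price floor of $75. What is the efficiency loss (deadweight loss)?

Competitive equilibrium: 77 − 3q = 28 + 8q → q* = 4.4545, p* = 63.6364.
At the floor p = 75, quantity demanded = (77 − 75)/3 = 0.6667.
Sellers' marginal cost at q' = 0.6667: 28 + 8·0.6667 = 33.3336.
Δq = 4.4545 − 0.6667 = 3.7878; wedge = 75 − 33.3336 = 41.6664.
DWL = ½ × 3.7878 × 41.6664 = $78.91 thousand.

$78.91 thousand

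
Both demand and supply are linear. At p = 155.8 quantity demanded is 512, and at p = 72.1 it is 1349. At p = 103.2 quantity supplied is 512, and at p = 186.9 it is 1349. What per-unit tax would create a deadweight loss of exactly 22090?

Demand slope = (72.1 − 155.8)/(1349 − 512) = −0.1, so p = 207 − 0.1q.
Supply slope = (186.9 − 103.2)/(1349 − 512) = 0.1, so p = 52 + 0.1q.
Competitive equilibrium: 207 − 0.1q = 52 + 0.1q → q* = 775, p* = 129.5.
A tax t gives Δq = t/0.2 and wedge t, so DWL = t²/0.4.
t²/0.4 = 22090 → t² = 8836 → t = 94.

94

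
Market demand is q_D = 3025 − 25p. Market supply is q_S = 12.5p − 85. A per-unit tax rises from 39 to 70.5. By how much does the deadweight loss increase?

In inverse form: demand p = 121 − 0.04q, supply p = 6.8 + 0.08q.
Competitive equilibrium: 121 − 0.04q = 6.8 + 0.08q → q* = 951.6667, p* = 82.9333.
For a per-unit tax t: Δq = t/0.12, so DWL = ½·t·(t/0.12) = t²/0.24.
At t = 39: DWL = 6337.5. At t = 70.5: DWL = 20709.375.
Increase = 20709.375 − 6337.5 = 14371.875.

14371.875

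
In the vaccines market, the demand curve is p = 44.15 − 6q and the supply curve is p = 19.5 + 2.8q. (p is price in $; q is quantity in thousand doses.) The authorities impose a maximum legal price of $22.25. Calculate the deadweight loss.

Competitive equilibrium: 44.15 − 6q = 19.5 + 2.8q → q* = 2.8011, p* = 27.3432.
At the ceiling p = 22.25, quantity supplied = (22.25 − 19.5)/2.8 = 0.9821.
Willingness to pay at q' = 0.9821: 44.15 − 6·0.9821 = 38.2574.
Δq = 2.8011 − 0.9821 = 1.819; wedge = 38.2574 − 22.25 = 16.0074.
DWL = ½ × 1.819 × 16.0074 = $14.56 thousand.

$14.56 thousand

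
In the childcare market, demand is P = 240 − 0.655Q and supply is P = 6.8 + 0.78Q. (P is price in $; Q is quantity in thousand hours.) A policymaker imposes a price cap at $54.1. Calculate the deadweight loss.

$7445.52 thousand

Competitive equilibrium: 240 − 0.655Q = 6.8 + 0.78Q → Q* = 162.5087, P* = 133.5568.
At the ceiling P = 54.1, quantity supplied = (54.1 − 6.8)/0.78 = 60.641.
Willingness to pay at Q' = 60.641: 240 − 0.655·60.641 = 200.2801.
ΔQ = 162.5087 − 60.641 = 101.8677; wedge = 200.2801 − 54.1 = 146.1801.
DWL = ½ × 101.8677 × 146.1801 = $7445.52 thousand.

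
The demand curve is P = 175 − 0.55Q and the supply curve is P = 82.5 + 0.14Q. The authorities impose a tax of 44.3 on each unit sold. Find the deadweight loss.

1422.09

Competitive equilibrium: 175 − 0.55Q = 82.5 + 0.14Q → Q* = 134.058, P* = 101.2681.
With the tax, the buyer price exceeds the seller price by 44.3: (175 − 0.55Q) − (82.5 + 0.14Q) = 44.3 → Q' = 69.8551.
ΔQ = 134.058 − 69.8551 = 64.2029; the wedge equals the tax, 44.3.
Deadweight loss = ½ × 64.2029 × 44.3 = 1422.09.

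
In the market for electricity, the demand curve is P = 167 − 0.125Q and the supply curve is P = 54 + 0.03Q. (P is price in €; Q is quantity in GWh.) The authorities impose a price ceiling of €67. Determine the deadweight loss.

Competitive equilibrium: 167 − 0.125Q = 54 + 0.03Q → Q* = 729.0323, P* = 75.871.
At the ceiling P = 67, quantity supplied = (67 − 54)/0.03 = 433.3333.
Willingness to pay at Q' = 433.3333: 167 − 0.125·433.3333 = 112.8333.
ΔQ = 729.0323 − 433.3333 = 295.699; wedge = 112.8333 − 67 = 45.8333.
The triangle = ½ × 295.699 × 45.8333 = €6776.43.

€6776.43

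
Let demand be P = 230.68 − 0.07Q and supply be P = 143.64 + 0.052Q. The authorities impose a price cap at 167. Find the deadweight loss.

4258.28

Competitive equilibrium: 230.68 − 0.07Q = 143.64 + 0.052Q → Q* = 713.4426, P* = 180.739.
At the ceiling P = 167, quantity supplied = (167 − 143.64)/0.052 = 449.2308.
Willingness to pay at Q' = 449.2308: 230.68 − 0.07·449.2308 = 199.2338.
ΔQ = 713.4426 − 449.2308 = 264.2118; wedge = 199.2338 − 167 = 32.2338.
Deadweight loss = ½ × 264.2118 × 32.2338 = 4258.28.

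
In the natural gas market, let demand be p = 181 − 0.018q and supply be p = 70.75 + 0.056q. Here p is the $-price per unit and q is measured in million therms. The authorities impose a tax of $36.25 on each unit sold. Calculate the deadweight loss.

$8878.80 million

Competitive equilibrium: 181 − 0.018q = 70.75 + 0.056q → q* = 1489.8649, p* = 154.1824.
With the tax, the buyer price exceeds the seller price by 36.25: (181 − 0.018q) − (70.75 + 0.056q) = 36.25 → q' = 1000.
Δq = 1489.8649 − 1000 = 489.8649; the wedge equals the tax, 36.25.
Welfare loss = ½ × 489.8649 × 36.25 = $8878.80 million.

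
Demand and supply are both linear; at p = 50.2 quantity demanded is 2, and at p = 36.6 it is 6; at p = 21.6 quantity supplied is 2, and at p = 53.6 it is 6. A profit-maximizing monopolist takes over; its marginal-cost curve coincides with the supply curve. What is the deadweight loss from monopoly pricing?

6.12

Demand slope = (36.6 − 50.2)/(6 − 2) = −3.4, so p = 57 − 3.4q.
Supply slope = (53.6 − 21.6)/(6 − 2) = 8, so p = 5.6 + 8q.
Competitive equilibrium: 57 − 3.4q = 5.6 + 8q → q* = 4.5088, p* = 41.6702.
Marginal revenue: MR = 57 − 6.8q. Set MR = MC: 57 − 6.8q = 5.6 + 8q → q_m = 3.473.
Price p_m = 57 − 3.4·3.473 = 45.1918; MC(q_m) = 5.6 + 8·3.473 = 33.384.
Competitive q* = 4.5088, so Δq = 1.0358; wedge = 45.1918 − 33.384 = 11.8078.
Deadweight loss = ½ × 1.0358 × 11.8078 = 6.12.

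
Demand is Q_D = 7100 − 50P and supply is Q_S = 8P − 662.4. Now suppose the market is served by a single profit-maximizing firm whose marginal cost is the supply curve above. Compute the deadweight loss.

177.56

In inverse form: demand P = 142 − 0.02Q, supply P = 82.8 + 0.125Q.
Competitive equilibrium: 142 − 0.02Q = 82.8 + 0.125Q → Q* = 408.2759, P* = 133.8345.
Marginal revenue: MR = 142 − 0.04Q. Set MR = MC: 142 − 0.04Q = 82.8 + 0.125Q → Q_m = 358.7879.
Price P_m = 142 − 0.02·358.7879 = 134.8242; MC(Q_m) = 82.8 + 0.125·358.7879 = 127.6485.
Competitive Q* = 408.2759, so ΔQ = 49.488; wedge = 134.8242 − 127.6485 = 7.1757.
DWL = ½ × 49.488 × 7.1757 = 177.56.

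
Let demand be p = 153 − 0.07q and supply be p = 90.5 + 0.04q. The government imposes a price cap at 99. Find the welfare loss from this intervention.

Competitive equilibrium: 153 − 0.07q = 90.5 + 0.04q → q* = 568.1818, p* = 113.2273.
At the ceiling p = 99, quantity supplied = (99 − 90.5)/0.04 = 212.5.
Willingness to pay at q' = 212.5: 153 − 0.07·212.5 = 138.125.
Δq = 568.1818 − 212.5 = 355.6818; wedge = 138.125 − 99 = 39.125.
DWL = ½ × 355.6818 × 39.125 = 6958.03.

6958.03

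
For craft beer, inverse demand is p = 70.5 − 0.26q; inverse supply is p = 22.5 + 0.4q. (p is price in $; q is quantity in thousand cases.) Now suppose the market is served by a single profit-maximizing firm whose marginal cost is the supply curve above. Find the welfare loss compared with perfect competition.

Competitive equilibrium: 70.5 − 0.26q = 22.5 + 0.4q → q* = 72.7273, p* = 51.5909.
Marginal revenue: MR = 70.5 − 0.52q. Set MR = MC: 70.5 − 0.52q = 22.5 + 0.4q → q_m = 52.1739.
Price p_m = 70.5 − 0.26·52.1739 = 56.9348; MC(q_m) = 22.5 + 0.4·52.1739 = 43.3696.
Competitive q* = 72.7273, so Δq = 20.5534; wedge = 56.9348 − 43.3696 = 13.5652.
The triangle = ½ × 20.5534 × 13.5652 = $139.41 thousand.

$139.41 thousand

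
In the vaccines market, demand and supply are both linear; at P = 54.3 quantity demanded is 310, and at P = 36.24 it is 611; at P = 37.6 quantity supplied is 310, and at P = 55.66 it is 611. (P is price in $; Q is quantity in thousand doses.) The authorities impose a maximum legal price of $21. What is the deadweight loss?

Demand slope = (36.24 − 54.3)/(611 − 310) = −0.06, so P = 72.9 − 0.06Q.
Supply slope = (55.66 − 37.6)/(611 − 310) = 0.06, so P = 19 + 0.06Q.
Competitive equilibrium: 72.9 − 0.06Q = 19 + 0.06Q → Q* = 449.1667, P* = 45.95.
At the ceiling P = 21, quantity supplied = (21 − 19)/0.06 = 33.3333.
Willingness to pay at Q' = 33.3333: 72.9 − 0.06·33.3333 = 70.9.
ΔQ = 449.1667 − 33.3333 = 415.8334; wedge = 70.9 − 21 = 49.9.
Deadweight loss = ½ × 415.8334 × 49.9 = $10375.04 thousand.

$10375.04 thousand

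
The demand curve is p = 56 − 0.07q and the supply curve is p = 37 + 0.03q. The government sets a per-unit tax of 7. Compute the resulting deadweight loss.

245

Competitive equilibrium: 56 − 0.07q = 37 + 0.03q → q* = 190, p* = 42.7.
With the tax, the buyer price exceeds the seller price by 7: (56 − 0.07q) − (37 + 0.03q) = 7 → q' = 120.
Δq = 190 − 120 = 70; the wedge equals the tax, 7.
DWL = ½ × 70 × 7 = 245.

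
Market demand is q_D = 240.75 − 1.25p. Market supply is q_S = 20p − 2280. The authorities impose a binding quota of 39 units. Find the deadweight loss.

1215.12

In inverse form: demand p = 192.6 − 0.8q, supply p = 114 + 0.05q.
Competitive equilibrium: 192.6 − 0.8q = 114 + 0.05q → q* = 92.4706, p* = 118.6235.
At q = 39: demand price = 192.6 − 0.8·39 = 161.4; supply price = 114 + 0.05·39 = 115.95.
Δq = 92.4706 − 39 = 53.4706; wedge = 161.4 − 115.95 = 45.45.
DWL = ½ × 53.4706 × 45.45 = 1215.12.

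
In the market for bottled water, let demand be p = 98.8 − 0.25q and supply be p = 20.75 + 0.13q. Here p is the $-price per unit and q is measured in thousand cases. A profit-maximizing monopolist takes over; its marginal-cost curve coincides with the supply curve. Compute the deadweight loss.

Competitive equilibrium: 98.8 − 0.25q = 20.75 + 0.13q → q* = 205.3947, p* = 47.4513.
Marginal revenue: MR = 98.8 − 0.5q. Set MR = MC: 98.8 − 0.5q = 20.75 + 0.13q → q_m = 123.8889.
Price p_m = 98.8 − 0.25·123.8889 = 67.8278; MC(q_m) = 20.75 + 0.13·123.8889 = 36.8556.
Competitive q* = 205.3947, so Δq = 81.5058; wedge = 67.8278 − 36.8556 = 30.9722.
The triangle = ½ × 81.5058 × 30.9722 = $1262.21 thousand.

$1262.21 thousand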